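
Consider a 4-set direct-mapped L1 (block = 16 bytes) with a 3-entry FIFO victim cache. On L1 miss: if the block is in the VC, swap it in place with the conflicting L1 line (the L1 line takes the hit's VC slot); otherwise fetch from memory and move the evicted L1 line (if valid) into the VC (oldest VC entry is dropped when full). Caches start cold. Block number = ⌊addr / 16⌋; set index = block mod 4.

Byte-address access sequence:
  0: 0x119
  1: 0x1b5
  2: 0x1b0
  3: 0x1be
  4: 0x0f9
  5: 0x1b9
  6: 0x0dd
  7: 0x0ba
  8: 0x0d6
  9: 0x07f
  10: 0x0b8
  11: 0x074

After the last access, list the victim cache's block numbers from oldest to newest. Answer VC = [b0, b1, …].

VC = [17, 27, 11]

#0 0x119→b17/s1 MISS; vc=[]
#1 0x1b5→b27/s3 MISS; vc=[]
#2 0x1b0→b27/s3 L1-HIT; vc=[]
#3 0x1be→b27/s3 L1-HIT; vc=[]
#4 0xf9→b15/s3 MISS; vc=[27]
#5 0x1b9→b27/s3 VC-HIT; vc=[15]
#6 0xdd→b13/s1 MISS; vc=[15,17]
#7 0xba→b11/s3 MISS; vc=[15,17,27]
#8 0xd6→b13/s1 L1-HIT; vc=[15,17,27]
#9 0x7f→b7/s3 MISS; vc=[17,27,11]
#10 0xb8→b11/s3 VC-HIT; vc=[17,27,7]
#11 0x74→b7/s3 VC-HIT; vc=[17,27,11]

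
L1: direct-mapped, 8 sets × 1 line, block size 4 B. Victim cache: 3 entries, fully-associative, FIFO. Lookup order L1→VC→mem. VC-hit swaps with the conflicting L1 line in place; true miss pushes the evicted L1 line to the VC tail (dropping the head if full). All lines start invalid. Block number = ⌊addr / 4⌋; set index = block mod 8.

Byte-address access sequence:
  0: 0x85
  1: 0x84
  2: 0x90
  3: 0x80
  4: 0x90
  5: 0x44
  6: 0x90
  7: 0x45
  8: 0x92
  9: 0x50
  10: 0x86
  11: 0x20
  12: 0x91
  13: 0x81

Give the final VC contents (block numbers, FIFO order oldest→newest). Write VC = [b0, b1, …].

0: 0x85 (blk 33, set 1) → MISS  vc=[]
1: 0x84 (blk 33, set 1) → L1-HIT  vc=[]
2: 0x90 (blk 36, set 4) → MISS  vc=[]
3: 0x80 (blk 32, set 0) → MISS  vc=[]
4: 0x90 (blk 36, set 4) → L1-HIT  vc=[]
5: 0x44 (blk 17, set 1) → MISS  vc=[33]
6: 0x90 (blk 36, set 4) → L1-HIT  vc=[33]
7: 0x45 (blk 17, set 1) → L1-HIT  vc=[33]
8: 0x92 (blk 36, set 4) → L1-HIT  vc=[33]
9: 0x50 (blk 20, set 4) → MISS  vc=[33, 36]
10: 0x86 (blk 33, set 1) → VC-HIT  vc=[17, 36]
11: 0x20 (blk 8, set 0) → MISS  vc=[17, 36, 32]
12: 0x91 (blk 36, set 4) → VC-HIT  vc=[17, 20, 32]
13: 0x81 (blk 32, set 0) → VC-HIT  vc=[17, 20, 8]

VC = [17, 20, 8]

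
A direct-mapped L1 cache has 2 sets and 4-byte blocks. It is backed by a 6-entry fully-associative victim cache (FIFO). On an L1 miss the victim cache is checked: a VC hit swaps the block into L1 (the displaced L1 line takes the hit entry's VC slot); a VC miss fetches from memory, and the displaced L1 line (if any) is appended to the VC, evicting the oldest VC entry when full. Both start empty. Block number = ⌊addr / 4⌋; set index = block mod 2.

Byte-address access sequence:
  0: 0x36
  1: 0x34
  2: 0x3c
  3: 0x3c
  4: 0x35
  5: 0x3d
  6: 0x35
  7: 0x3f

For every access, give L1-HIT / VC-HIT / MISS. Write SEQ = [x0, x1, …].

#0 0x36→b13/s1 MISS; vc=[]
#1 0x34→b13/s1 L1-HIT; vc=[]
#2 0x3c→b15/s1 MISS; vc=[13]
#3 0x3c→b15/s1 L1-HIT; vc=[13]
#4 0x35→b13/s1 VC-HIT; vc=[15]
#5 0x3d→b15/s1 VC-HIT; vc=[13]
#6 0x35→b13/s1 VC-HIT; vc=[15]
#7 0x3f→b15/s1 VC-HIT; vc=[13]

SEQ = [MISS, L1-HIT, MISS, L1-HIT, VC-HIT, VC-HIT, VC-HIT, VC-HIT]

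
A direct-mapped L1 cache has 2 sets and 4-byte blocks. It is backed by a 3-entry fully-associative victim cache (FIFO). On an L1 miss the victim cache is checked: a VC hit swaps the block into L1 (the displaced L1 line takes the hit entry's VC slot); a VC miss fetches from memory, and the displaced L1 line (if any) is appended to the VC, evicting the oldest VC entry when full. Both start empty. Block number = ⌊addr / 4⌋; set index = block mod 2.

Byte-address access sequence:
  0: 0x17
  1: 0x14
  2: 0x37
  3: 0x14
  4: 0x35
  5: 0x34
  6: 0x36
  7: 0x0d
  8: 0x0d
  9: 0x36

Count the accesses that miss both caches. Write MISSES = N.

MISSES = 3

  [0] addr=0x17 blk=5 s=1: MISS | VC []
  [1] addr=0x14 blk=5 s=1: L1-HIT | VC []
  [2] addr=0x37 blk=13 s=1: MISS | VC [5]
  [3] addr=0x14 blk=5 s=1: VC-HIT | VC [13]
  [4] addr=0x35 blk=13 s=1: VC-HIT | VC [5]
  [5] addr=0x34 blk=13 s=1: L1-HIT | VC [5]
  [6] addr=0x36 blk=13 s=1: L1-HIT | VC [5]
  [7] addr=0xd blk=3 s=1: MISS | VC [5, 13]
  [8] addr=0xd blk=3 s=1: L1-HIT | VC [5, 13]
  [9] addr=0x36 blk=13 s=1: VC-HIT | VC [5, 3]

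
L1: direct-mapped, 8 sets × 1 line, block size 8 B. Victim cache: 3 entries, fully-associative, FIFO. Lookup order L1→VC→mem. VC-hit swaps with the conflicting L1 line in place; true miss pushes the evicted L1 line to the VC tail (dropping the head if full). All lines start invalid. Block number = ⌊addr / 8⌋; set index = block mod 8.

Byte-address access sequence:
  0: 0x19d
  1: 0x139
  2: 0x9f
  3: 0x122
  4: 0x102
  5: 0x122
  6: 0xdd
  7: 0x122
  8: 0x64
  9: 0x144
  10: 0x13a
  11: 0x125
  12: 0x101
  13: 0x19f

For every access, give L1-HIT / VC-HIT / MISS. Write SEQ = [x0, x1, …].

SEQ = [MISS, MISS, MISS, MISS, MISS, L1-HIT, MISS, L1-HIT, MISS, MISS, L1-HIT, VC-HIT, VC-HIT, MISS]

  [0] addr=0x19d blk=51 s=3: MISS | VC []
  [1] addr=0x139 blk=39 s=7: MISS | VC []
  [2] addr=0x9f blk=19 s=3: MISS | VC [51]
  [3] addr=0x122 blk=36 s=4: MISS | VC [51]
  [4] addr=0x102 blk=32 s=0: MISS | VC [51]
  [5] addr=0x122 blk=36 s=4: L1-HIT | VC [51]
  [6] addr=0xdd blk=27 s=3: MISS | VC [51, 19]
  [7] addr=0x122 blk=36 s=4: L1-HIT | VC [51, 19]
  [8] addr=0x64 blk=12 s=4: MISS | VC [51, 19, 36]
  [9] addr=0x144 blk=40 s=0: MISS | VC [19, 36, 32]
  [10] addr=0x13a blk=39 s=7: L1-HIT | VC [19, 36, 32]
  [11] addr=0x125 blk=36 s=4: VC-HIT | VC [19, 12, 32]
  [12] addr=0x101 blk=32 s=0: VC-HIT | VC [19, 12, 40]
  [13] addr=0x19f blk=51 s=3: MISS | VC [12, 40, 27]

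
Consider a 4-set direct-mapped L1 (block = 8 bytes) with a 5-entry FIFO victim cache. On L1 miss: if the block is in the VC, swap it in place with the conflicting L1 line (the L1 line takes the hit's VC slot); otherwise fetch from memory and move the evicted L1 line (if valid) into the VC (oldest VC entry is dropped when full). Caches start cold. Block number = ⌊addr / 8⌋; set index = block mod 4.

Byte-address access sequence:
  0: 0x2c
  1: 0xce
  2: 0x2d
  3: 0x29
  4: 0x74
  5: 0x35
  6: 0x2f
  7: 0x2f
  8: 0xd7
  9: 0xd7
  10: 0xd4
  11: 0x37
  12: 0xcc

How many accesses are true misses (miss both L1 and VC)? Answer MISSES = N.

MISSES = 5

  [0] addr=0x2c blk=5 s=1: MISS | VC []
  [1] addr=0xce blk=25 s=1: MISS | VC [5]
  [2] addr=0x2d blk=5 s=1: VC-HIT | VC [25]
  [3] addr=0x29 blk=5 s=1: L1-HIT | VC [25]
  [4] addr=0x74 blk=14 s=2: MISS | VC [25]
  [5] addr=0x35 blk=6 s=2: MISS | VC [25, 14]
  [6] addr=0x2f blk=5 s=1: L1-HIT | VC [25, 14]
  [7] addr=0x2f blk=5 s=1: L1-HIT | VC [25, 14]
  [8] addr=0xd7 blk=26 s=2: MISS | VC [25, 14, 6]
  [9] addr=0xd7 blk=26 s=2: L1-HIT | VC [25, 14, 6]
  [10] addr=0xd4 blk=26 s=2: L1-HIT | VC [25, 14, 6]
  [11] addr=0x37 blk=6 s=2: VC-HIT | VC [25, 14, 26]
  [12] addr=0xcc blk=25 s=1: VC-HIT | VC [5, 14, 26]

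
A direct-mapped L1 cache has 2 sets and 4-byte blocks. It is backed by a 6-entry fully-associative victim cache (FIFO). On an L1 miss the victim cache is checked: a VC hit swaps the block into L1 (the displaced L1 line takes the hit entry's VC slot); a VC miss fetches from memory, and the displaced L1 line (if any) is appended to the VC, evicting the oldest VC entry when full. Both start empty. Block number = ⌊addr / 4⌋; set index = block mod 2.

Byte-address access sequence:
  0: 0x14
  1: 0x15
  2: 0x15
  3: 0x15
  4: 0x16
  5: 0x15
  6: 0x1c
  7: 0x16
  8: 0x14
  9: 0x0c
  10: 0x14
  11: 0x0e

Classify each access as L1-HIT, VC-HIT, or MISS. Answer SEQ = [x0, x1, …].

0: 0x14 (blk 5, set 1) → MISS  vc=[]
1: 0x15 (blk 5, set 1) → L1-HIT  vc=[]
2: 0x15 (blk 5, set 1) → L1-HIT  vc=[]
3: 0x15 (blk 5, set 1) → L1-HIT  vc=[]
4: 0x16 (blk 5, set 1) → L1-HIT  vc=[]
5: 0x15 (blk 5, set 1) → L1-HIT  vc=[]
6: 0x1c (blk 7, set 1) → MISS  vc=[5]
7: 0x16 (blk 5, set 1) → VC-HIT  vc=[7]
8: 0x14 (blk 5, set 1) → L1-HIT  vc=[7]
9: 0xc (blk 3, set 1) → MISS  vc=[7, 5]
10: 0x14 (blk 5, set 1) → VC-HIT  vc=[7, 3]
11: 0xe (blk 3, set 1) → VC-HIT  vc=[7, 5]

SEQ = [MISS, L1-HIT, L1-HIT, L1-HIT, L1-HIT, L1-HIT, MISS, VC-HIT, L1-HIT, MISS, VC-HIT, VC-HIT]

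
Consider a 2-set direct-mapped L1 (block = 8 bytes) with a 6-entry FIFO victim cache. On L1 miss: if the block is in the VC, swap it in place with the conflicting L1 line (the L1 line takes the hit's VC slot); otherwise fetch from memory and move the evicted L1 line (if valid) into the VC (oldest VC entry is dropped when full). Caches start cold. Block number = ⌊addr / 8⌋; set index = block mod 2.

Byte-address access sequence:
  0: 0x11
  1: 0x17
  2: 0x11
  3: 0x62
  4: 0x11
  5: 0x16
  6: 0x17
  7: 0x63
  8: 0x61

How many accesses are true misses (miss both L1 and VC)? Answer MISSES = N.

0: 0x11 (blk 2, set 0) → MISS  vc=[]
1: 0x17 (blk 2, set 0) → L1-HIT  vc=[]
2: 0x11 (blk 2, set 0) → L1-HIT  vc=[]
3: 0x62 (blk 12, set 0) → MISS  vc=[2]
4: 0x11 (blk 2, set 0) → VC-HIT  vc=[12]
5: 0x16 (blk 2, set 0) → L1-HIT  vc=[12]
6: 0x17 (blk 2, set 0) → L1-HIT  vc=[12]
7: 0x63 (blk 12, set 0) → VC-HIT  vc=[2]
8: 0x61 (blk 12, set 0) → L1-HIT  vc=[2]

MISSES = 2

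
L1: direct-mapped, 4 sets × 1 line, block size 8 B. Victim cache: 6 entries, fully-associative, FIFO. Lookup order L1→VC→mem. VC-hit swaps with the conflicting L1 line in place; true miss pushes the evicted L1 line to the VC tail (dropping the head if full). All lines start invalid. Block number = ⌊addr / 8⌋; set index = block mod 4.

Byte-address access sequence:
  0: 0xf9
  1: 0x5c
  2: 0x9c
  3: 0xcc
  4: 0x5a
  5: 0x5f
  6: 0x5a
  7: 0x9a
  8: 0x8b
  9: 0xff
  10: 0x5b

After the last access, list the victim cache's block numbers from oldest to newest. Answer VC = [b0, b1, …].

#0 0xf9→b31/s3 MISS; vc=[]
#1 0x5c→b11/s3 MISS; vc=[31]
#2 0x9c→b19/s3 MISS; vc=[31,11]
#3 0xcc→b25/s1 MISS; vc=[31,11]
#4 0x5a→b11/s3 VC-HIT; vc=[31,19]
#5 0x5f→b11/s3 L1-HIT; vc=[31,19]
#6 0x5a→b11/s3 L1-HIT; vc=[31,19]
#7 0x9a→b19/s3 VC-HIT; vc=[31,11]
#8 0x8b→b17/s1 MISS; vc=[31,11,25]
#9 0xff→b31/s3 VC-HIT; vc=[19,11,25]
#10 0x5b→b11/s3 VC-HIT; vc=[19,31,25]

VC = [19, 31, 25]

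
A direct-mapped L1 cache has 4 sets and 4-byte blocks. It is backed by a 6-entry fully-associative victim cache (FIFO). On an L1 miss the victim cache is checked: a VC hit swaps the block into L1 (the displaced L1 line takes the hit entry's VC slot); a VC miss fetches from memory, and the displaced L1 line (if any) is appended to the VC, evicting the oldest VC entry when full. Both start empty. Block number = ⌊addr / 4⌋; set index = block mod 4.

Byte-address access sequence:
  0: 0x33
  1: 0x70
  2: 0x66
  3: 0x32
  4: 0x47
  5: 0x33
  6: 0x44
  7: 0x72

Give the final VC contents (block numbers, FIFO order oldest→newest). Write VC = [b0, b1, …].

VC = [12, 25]

  [0] addr=0x33 blk=12 s=0: MISS | VC []
  [1] addr=0x70 blk=28 s=0: MISS | VC [12]
  [2] addr=0x66 blk=25 s=1: MISS | VC [12]
  [3] addr=0x32 blk=12 s=0: VC-HIT | VC [28]
  [4] addr=0x47 blk=17 s=1: MISS | VC [28, 25]
  [5] addr=0x33 blk=12 s=0: L1-HIT | VC [28, 25]
  [6] addr=0x44 blk=17 s=1: L1-HIT | VC [28, 25]
  [7] addr=0x72 blk=28 s=0: VC-HIT | VC [12, 25]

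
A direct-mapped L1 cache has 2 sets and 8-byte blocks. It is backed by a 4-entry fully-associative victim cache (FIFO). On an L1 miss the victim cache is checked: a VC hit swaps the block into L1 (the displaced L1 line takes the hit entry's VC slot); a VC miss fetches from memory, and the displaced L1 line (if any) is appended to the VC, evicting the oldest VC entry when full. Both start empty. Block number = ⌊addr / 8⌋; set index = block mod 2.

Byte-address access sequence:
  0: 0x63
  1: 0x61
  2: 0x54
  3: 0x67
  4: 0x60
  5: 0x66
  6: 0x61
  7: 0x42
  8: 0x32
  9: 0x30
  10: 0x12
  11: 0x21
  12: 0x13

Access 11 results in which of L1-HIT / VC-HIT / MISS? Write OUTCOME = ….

OUTCOME = MISS

#0 0x63→b12/s0 MISS; vc=[]
#1 0x61→b12/s0 L1-HIT; vc=[]
#2 0x54→b10/s0 MISS; vc=[12]
#3 0x67→b12/s0 VC-HIT; vc=[10]
#4 0x60→b12/s0 L1-HIT; vc=[10]
#5 0x66→b12/s0 L1-HIT; vc=[10]
#6 0x61→b12/s0 L1-HIT; vc=[10]
#7 0x42→b8/s0 MISS; vc=[10,12]
#8 0x32→b6/s0 MISS; vc=[10,12,8]
#9 0x30→b6/s0 L1-HIT; vc=[10,12,8]
#10 0x12→b2/s0 MISS; vc=[10,12,8,6]
#11 0x21→b4/s0 MISS; vc=[12,8,6,2]
#12 0x13→b2/s0 VC-HIT; vc=[12,8,6,4]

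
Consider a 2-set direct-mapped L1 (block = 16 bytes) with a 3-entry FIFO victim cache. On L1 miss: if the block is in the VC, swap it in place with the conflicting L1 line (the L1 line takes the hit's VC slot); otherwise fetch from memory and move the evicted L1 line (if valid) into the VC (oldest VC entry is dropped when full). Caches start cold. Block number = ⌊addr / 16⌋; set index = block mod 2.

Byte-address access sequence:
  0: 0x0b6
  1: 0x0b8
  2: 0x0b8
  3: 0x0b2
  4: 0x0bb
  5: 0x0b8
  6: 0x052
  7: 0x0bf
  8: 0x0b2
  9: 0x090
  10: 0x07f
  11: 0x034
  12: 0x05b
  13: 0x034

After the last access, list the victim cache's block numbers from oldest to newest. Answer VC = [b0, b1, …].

  [0] addr=0xb6 blk=11 s=1: MISS | VC []
  [1] addr=0xb8 blk=11 s=1: L1-HIT | VC []
  [2] addr=0xb8 blk=11 s=1: L1-HIT | VC []
  [3] addr=0xb2 blk=11 s=1: L1-HIT | VC []
  [4] addr=0xbb blk=11 s=1: L1-HIT | VC []
  [5] addr=0xb8 blk=11 s=1: L1-HIT | VC []
  [6] addr=0x52 blk=5 s=1: MISS | VC [11]
  [7] addr=0xbf blk=11 s=1: VC-HIT | VC [5]
  [8] addr=0xb2 blk=11 s=1: L1-HIT | VC [5]
  [9] addr=0x90 blk=9 s=1: MISS | VC [5, 11]
  [10] addr=0x7f blk=7 s=1: MISS | VC [5, 11, 9]
  [11] addr=0x34 blk=3 s=1: MISS | VC [11, 9, 7]
  [12] addr=0x5b blk=5 s=1: MISS | VC [9, 7, 3]
  [13] addr=0x34 blk=3 s=1: VC-HIT | VC [9, 7, 5]

VC = [9, 7, 5]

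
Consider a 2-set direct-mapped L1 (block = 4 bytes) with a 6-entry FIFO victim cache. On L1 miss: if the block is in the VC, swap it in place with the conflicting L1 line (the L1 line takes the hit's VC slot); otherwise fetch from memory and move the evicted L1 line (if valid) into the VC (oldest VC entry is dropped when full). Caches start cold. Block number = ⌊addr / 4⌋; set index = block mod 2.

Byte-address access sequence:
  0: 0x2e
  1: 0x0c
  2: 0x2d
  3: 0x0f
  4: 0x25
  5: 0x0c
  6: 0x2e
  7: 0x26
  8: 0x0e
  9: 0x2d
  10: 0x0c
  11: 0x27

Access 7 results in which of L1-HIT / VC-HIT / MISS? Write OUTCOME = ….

#0 0x2e→b11/s1 MISS; vc=[]
#1 0xc→b3/s1 MISS; vc=[11]
#2 0x2d→b11/s1 VC-HIT; vc=[3]
#3 0xf→b3/s1 VC-HIT; vc=[11]
#4 0x25→b9/s1 MISS; vc=[11,3]
#5 0xc→b3/s1 VC-HIT; vc=[11,9]
#6 0x2e→b11/s1 VC-HIT; vc=[3,9]
#7 0x26→b9/s1 VC-HIT; vc=[3,11]
#8 0xe→b3/s1 VC-HIT; vc=[9,11]
#9 0x2d→b11/s1 VC-HIT; vc=[9,3]
#10 0xc→b3/s1 VC-HIT; vc=[9,11]
#11 0x27→b9/s1 VC-HIT; vc=[3,11]

OUTCOME = VC-HIT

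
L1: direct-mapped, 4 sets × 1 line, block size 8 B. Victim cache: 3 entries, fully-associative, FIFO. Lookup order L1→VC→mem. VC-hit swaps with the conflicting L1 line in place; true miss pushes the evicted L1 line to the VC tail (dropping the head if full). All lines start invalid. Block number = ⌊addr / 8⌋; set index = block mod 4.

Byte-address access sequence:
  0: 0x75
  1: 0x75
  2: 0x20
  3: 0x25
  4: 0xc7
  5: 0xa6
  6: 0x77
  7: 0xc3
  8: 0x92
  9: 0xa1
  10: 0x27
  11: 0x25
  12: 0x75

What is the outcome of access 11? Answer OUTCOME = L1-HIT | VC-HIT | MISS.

0: 0x75 (blk 14, set 2) → MISS  vc=[]
1: 0x75 (blk 14, set 2) → L1-HIT  vc=[]
2: 0x20 (blk 4, set 0) → MISS  vc=[]
3: 0x25 (blk 4, set 0) → L1-HIT  vc=[]
4: 0xc7 (blk 24, set 0) → MISS  vc=[4]
5: 0xa6 (blk 20, set 0) → MISS  vc=[4, 24]
6: 0x77 (blk 14, set 2) → L1-HIT  vc=[4, 24]
7: 0xc3 (blk 24, set 0) → VC-HIT  vc=[4, 20]
8: 0x92 (blk 18, set 2) → MISS  vc=[4, 20, 14]
9: 0xa1 (blk 20, set 0) → VC-HIT  vc=[4, 24, 14]
10: 0x27 (blk 4, set 0) → VC-HIT  vc=[20, 24, 14]
11: 0x25 (blk 4, set 0) → L1-HIT  vc=[20, 24, 14]
12: 0x75 (blk 14, set 2) → VC-HIT  vc=[20, 24, 18]

OUTCOME = L1-HIT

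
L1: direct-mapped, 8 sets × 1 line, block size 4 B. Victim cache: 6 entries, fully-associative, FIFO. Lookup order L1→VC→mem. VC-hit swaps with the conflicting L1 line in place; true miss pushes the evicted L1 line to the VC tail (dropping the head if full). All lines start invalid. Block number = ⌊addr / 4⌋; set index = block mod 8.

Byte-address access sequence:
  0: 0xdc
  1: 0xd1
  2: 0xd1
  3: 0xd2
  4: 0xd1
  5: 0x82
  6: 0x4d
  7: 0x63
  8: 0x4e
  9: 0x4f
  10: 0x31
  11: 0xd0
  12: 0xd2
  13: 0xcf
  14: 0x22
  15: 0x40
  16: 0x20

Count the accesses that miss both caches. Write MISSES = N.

MISSES = 9

#0 0xdc→b55/s7 MISS; vc=[]
#1 0xd1→b52/s4 MISS; vc=[]
#2 0xd1→b52/s4 L1-HIT; vc=[]
#3 0xd2→b52/s4 L1-HIT; vc=[]
#4 0xd1→b52/s4 L1-HIT; vc=[]
#5 0x82→b32/s0 MISS; vc=[]
#6 0x4d→b19/s3 MISS; vc=[]
#7 0x63→b24/s0 MISS; vc=[32]
#8 0x4e→b19/s3 L1-HIT; vc=[32]
#9 0x4f→b19/s3 L1-HIT; vc=[32]
#10 0x31→b12/s4 MISS; vc=[32,52]
#11 0xd0→b52/s4 VC-HIT; vc=[32,12]
#12 0xd2→b52/s4 L1-HIT; vc=[32,12]
#13 0xcf→b51/s3 MISS; vc=[32,12,19]
#14 0x22→b8/s0 MISS; vc=[32,12,19,24]
#15 0x40→b16/s0 MISS; vc=[32,12,19,24,8]
#16 0x20→b8/s0 VC-HIT; vc=[32,12,19,24,16]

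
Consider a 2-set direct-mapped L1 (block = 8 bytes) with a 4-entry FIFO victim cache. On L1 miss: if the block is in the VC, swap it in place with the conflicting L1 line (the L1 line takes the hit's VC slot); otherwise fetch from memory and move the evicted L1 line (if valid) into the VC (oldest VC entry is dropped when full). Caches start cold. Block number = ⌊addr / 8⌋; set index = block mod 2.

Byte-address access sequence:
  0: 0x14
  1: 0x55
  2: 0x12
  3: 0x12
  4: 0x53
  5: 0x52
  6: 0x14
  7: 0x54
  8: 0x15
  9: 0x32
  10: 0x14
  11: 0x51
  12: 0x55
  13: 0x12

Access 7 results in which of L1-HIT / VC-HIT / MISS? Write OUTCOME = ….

OUTCOME = VC-HIT

0: 0x14 (blk 2, set 0) → MISS  vc=[]
1: 0x55 (blk 10, set 0) → MISS  vc=[2]
2: 0x12 (blk 2, set 0) → VC-HIT  vc=[10]
3: 0x12 (blk 2, set 0) → L1-HIT  vc=[10]
4: 0x53 (blk 10, set 0) → VC-HIT  vc=[2]
5: 0x52 (blk 10, set 0) → L1-HIT  vc=[2]
6: 0x14 (blk 2, set 0) → VC-HIT  vc=[10]
7: 0x54 (blk 10, set 0) → VC-HIT  vc=[2]
8: 0x15 (blk 2, set 0) → VC-HIT  vc=[10]
9: 0x32 (blk 6, set 0) → MISS  vc=[10, 2]
10: 0x14 (blk 2, set 0) → VC-HIT  vc=[10, 6]
11: 0x51 (blk 10, set 0) → VC-HIT  vc=[2, 6]
12: 0x55 (blk 10, set 0) → L1-HIT  vc=[2, 6]
13: 0x12 (blk 2, set 0) → VC-HIT  vc=[10, 6]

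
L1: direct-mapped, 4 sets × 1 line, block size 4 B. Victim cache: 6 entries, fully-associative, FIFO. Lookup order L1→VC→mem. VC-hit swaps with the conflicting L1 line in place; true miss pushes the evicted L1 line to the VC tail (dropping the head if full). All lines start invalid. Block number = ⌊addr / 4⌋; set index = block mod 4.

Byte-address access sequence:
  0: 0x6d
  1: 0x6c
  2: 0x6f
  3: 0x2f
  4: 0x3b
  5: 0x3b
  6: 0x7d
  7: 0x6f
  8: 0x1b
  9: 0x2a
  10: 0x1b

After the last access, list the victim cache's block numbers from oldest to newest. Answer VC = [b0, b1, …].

VC = [31, 11, 14, 10]

0: 0x6d (blk 27, set 3) → MISS  vc=[]
1: 0x6c (blk 27, set 3) → L1-HIT  vc=[]
2: 0x6f (blk 27, set 3) → L1-HIT  vc=[]
3: 0x2f (blk 11, set 3) → MISS  vc=[27]
4: 0x3b (blk 14, set 2) → MISS  vc=[27]
5: 0x3b (blk 14, set 2) → L1-HIT  vc=[27]
6: 0x7d (blk 31, set 3) → MISS  vc=[27, 11]
7: 0x6f (blk 27, set 3) → VC-HIT  vc=[31, 11]
8: 0x1b (blk 6, set 2) → MISS  vc=[31, 11, 14]
9: 0x2a (blk 10, set 2) → MISS  vc=[31, 11, 14, 6]
10: 0x1b (blk 6, set 2) → VC-HIT  vc=[31, 11, 14, 10]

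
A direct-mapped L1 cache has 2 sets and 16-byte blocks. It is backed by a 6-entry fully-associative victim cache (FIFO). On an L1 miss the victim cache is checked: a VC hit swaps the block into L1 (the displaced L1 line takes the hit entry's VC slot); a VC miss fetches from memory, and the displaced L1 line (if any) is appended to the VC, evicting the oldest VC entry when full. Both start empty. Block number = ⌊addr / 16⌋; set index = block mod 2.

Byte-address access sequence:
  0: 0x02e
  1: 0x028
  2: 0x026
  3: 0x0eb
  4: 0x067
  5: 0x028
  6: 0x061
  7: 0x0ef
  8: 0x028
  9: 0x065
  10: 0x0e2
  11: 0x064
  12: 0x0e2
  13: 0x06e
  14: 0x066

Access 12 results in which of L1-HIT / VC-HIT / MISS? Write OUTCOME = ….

OUTCOME = VC-HIT

  [0] addr=0x2e blk=2 s=0: MISS | VC []
  [1] addr=0x28 blk=2 s=0: L1-HIT | VC []
  [2] addr=0x26 blk=2 s=0: L1-HIT | VC []
  [3] addr=0xeb blk=14 s=0: MISS | VC [2]
  [4] addr=0x67 blk=6 s=0: MISS | VC [2, 14]
  [5] addr=0x28 blk=2 s=0: VC-HIT | VC [6, 14]
  [6] addr=0x61 blk=6 s=0: VC-HIT | VC [2, 14]
  [7] addr=0xef blk=14 s=0: VC-HIT | VC [2, 6]
  [8] addr=0x28 blk=2 s=0: VC-HIT | VC [14, 6]
  [9] addr=0x65 blk=6 s=0: VC-HIT | VC [14, 2]
  [10] addr=0xe2 blk=14 s=0: VC-HIT | VC [6, 2]
  [11] addr=0x64 blk=6 s=0: VC-HIT | VC [14, 2]
  [12] addr=0xe2 blk=14 s=0: VC-HIT | VC [6, 2]
  [13] addr=0x6e blk=6 s=0: VC-HIT | VC [14, 2]
  [14] addr=0x66 blk=6 s=0: L1-HIT | VC [14, 2]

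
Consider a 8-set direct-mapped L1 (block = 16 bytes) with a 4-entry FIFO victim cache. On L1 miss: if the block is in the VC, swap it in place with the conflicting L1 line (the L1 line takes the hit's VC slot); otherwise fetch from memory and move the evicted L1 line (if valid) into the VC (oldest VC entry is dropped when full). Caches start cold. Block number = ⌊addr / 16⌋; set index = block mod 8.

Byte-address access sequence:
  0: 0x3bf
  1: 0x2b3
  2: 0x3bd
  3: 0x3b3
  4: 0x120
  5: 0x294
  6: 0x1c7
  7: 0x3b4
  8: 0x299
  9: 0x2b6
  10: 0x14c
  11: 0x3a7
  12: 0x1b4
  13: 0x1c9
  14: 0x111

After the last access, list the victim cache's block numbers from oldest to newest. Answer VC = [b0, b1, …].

0: 0x3bf (blk 59, set 3) → MISS  vc=[]
1: 0x2b3 (blk 43, set 3) → MISS  vc=[59]
2: 0x3bd (blk 59, set 3) → VC-HIT  vc=[43]
3: 0x3b3 (blk 59, set 3) → L1-HIT  vc=[43]
4: 0x120 (blk 18, set 2) → MISS  vc=[43]
5: 0x294 (blk 41, set 1) → MISS  vc=[43]
6: 0x1c7 (blk 28, set 4) → MISS  vc=[43]
7: 0x3b4 (blk 59, set 3) → L1-HIT  vc=[43]
8: 0x299 (blk 41, set 1) → L1-HIT  vc=[43]
9: 0x2b6 (blk 43, set 3) → VC-HIT  vc=[59]
10: 0x14c (blk 20, set 4) → MISS  vc=[59, 28]
11: 0x3a7 (blk 58, set 2) → MISS  vc=[59, 28, 18]
12: 0x1b4 (blk 27, set 3) → MISS  vc=[59, 28, 18, 43]
13: 0x1c9 (blk 28, set 4) → VC-HIT  vc=[59, 20, 18, 43]
14: 0x111 (blk 17, set 1) → MISS  vc=[20, 18, 43, 41]

VC = [20, 18, 43, 41]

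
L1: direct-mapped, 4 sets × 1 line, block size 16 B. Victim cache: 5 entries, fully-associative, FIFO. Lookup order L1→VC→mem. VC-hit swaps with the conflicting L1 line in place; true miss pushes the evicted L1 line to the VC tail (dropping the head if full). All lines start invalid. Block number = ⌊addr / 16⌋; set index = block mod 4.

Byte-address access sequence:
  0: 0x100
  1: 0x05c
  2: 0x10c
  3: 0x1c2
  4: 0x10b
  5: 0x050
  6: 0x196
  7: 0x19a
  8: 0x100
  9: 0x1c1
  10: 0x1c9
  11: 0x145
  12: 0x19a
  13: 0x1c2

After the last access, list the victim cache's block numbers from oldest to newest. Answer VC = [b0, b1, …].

VC = [16, 5, 20]

#0 0x100→b16/s0 MISS; vc=[]
#1 0x5c→b5/s1 MISS; vc=[]
#2 0x10c→b16/s0 L1-HIT; vc=[]
#3 0x1c2→b28/s0 MISS; vc=[16]
#4 0x10b→b16/s0 VC-HIT; vc=[28]
#5 0x50→b5/s1 L1-HIT; vc=[28]
#6 0x196→b25/s1 MISS; vc=[28,5]
#7 0x19a→b25/s1 L1-HIT; vc=[28,5]
#8 0x100→b16/s0 L1-HIT; vc=[28,5]
#9 0x1c1→b28/s0 VC-HIT; vc=[16,5]
#10 0x1c9→b28/s0 L1-HIT; vc=[16,5]
#11 0x145→b20/s0 MISS; vc=[16,5,28]
#12 0x19a→b25/s1 L1-HIT; vc=[16,5,28]
#13 0x1c2→b28/s0 VC-HIT; vc=[16,5,20]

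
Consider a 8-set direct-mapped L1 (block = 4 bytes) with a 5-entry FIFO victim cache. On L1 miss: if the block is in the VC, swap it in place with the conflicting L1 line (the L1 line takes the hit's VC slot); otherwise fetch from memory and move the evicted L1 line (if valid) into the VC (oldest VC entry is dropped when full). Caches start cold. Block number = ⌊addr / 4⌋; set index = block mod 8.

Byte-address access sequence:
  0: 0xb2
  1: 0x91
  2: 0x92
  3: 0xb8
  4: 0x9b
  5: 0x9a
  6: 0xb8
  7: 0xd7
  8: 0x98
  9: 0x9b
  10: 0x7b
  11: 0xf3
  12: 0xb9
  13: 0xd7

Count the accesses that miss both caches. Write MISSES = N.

MISSES = 7

0: 0xb2 (blk 44, set 4) → MISS  vc=[]
1: 0x91 (blk 36, set 4) → MISS  vc=[44]
2: 0x92 (blk 36, set 4) → L1-HIT  vc=[44]
3: 0xb8 (blk 46, set 6) → MISS  vc=[44]
4: 0x9b (blk 38, set 6) → MISS  vc=[44, 46]
5: 0x9a (blk 38, set 6) → L1-HIT  vc=[44, 46]
6: 0xb8 (blk 46, set 6) → VC-HIT  vc=[44, 38]
7: 0xd7 (blk 53, set 5) → MISS  vc=[44, 38]
8: 0x98 (blk 38, set 6) → VC-HIT  vc=[44, 46]
9: 0x9b (blk 38, set 6) → L1-HIT  vc=[44, 46]
10: 0x7b (blk 30, set 6) → MISS  vc=[44, 46, 38]
11: 0xf3 (blk 60, set 4) → MISS  vc=[44, 46, 38, 36]
12: 0xb9 (blk 46, set 6) → VC-HIT  vc=[44, 30, 38, 36]
13: 0xd7 (blk 53, set 5) → L1-HIT  vc=[44, 30, 38, 36]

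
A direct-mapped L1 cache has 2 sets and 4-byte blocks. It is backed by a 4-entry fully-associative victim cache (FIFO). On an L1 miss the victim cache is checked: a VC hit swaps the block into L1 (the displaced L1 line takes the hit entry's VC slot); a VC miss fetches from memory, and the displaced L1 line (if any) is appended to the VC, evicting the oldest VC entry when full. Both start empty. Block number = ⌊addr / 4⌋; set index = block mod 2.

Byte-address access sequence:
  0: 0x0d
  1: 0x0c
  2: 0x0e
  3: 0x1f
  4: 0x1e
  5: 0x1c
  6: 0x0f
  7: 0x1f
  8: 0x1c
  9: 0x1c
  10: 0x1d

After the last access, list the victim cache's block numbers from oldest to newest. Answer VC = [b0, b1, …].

#0 0xd→b3/s1 MISS; vc=[]
#1 0xc→b3/s1 L1-HIT; vc=[]
#2 0xe→b3/s1 L1-HIT; vc=[]
#3 0x1f→b7/s1 MISS; vc=[3]
#4 0x1e→b7/s1 L1-HIT; vc=[3]
#5 0x1c→b7/s1 L1-HIT; vc=[3]
#6 0xf→b3/s1 VC-HIT; vc=[7]
#7 0x1f→b7/s1 VC-HIT; vc=[3]
#8 0x1c→b7/s1 L1-HIT; vc=[3]
#9 0x1c→b7/s1 L1-HIT; vc=[3]
#10 0x1d→b7/s1 L1-HIT; vc=[3]

VC = [3]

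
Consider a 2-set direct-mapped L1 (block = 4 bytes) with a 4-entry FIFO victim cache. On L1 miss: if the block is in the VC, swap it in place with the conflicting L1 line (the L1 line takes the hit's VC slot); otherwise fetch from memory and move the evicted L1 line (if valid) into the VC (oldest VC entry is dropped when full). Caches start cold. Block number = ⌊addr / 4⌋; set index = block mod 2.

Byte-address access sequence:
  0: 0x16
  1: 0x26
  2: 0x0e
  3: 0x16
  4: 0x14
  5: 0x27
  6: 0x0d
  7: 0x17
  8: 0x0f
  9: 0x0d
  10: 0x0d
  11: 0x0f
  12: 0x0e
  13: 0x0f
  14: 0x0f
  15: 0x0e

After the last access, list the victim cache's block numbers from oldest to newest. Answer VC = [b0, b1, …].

#0 0x16→b5/s1 MISS; vc=[]
#1 0x26→b9/s1 MISS; vc=[5]
#2 0xe→b3/s1 MISS; vc=[5,9]
#3 0x16→b5/s1 VC-HIT; vc=[3,9]
#4 0x14→b5/s1 L1-HIT; vc=[3,9]
#5 0x27→b9/s1 VC-HIT; vc=[3,5]
#6 0xd→b3/s1 VC-HIT; vc=[9,5]
#7 0x17→b5/s1 VC-HIT; vc=[9,3]
#8 0xf→b3/s1 VC-HIT; vc=[9,5]
#9 0xd→b3/s1 L1-HIT; vc=[9,5]
#10 0xd→b3/s1 L1-HIT; vc=[9,5]
#11 0xf→b3/s1 L1-HIT; vc=[9,5]
#12 0xe→b3/s1 L1-HIT; vc=[9,5]
#13 0xf→b3/s1 L1-HIT; vc=[9,5]
#14 0xf→b3/s1 L1-HIT; vc=[9,5]
#15 0xe→b3/s1 L1-HIT; vc=[9,5]

VC = [9, 5]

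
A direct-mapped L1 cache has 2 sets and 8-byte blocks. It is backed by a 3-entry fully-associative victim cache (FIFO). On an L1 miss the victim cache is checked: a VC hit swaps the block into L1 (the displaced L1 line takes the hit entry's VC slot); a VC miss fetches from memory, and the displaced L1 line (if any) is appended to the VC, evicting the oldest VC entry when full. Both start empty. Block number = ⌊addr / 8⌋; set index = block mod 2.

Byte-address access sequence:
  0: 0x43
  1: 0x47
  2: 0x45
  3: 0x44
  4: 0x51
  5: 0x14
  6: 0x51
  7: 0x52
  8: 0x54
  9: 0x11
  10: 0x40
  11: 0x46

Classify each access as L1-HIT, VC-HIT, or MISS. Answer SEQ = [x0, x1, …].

#0 0x43→b8/s0 MISS; vc=[]
#1 0x47→b8/s0 L1-HIT; vc=[]
#2 0x45→b8/s0 L1-HIT; vc=[]
#3 0x44→b8/s0 L1-HIT; vc=[]
#4 0x51→b10/s0 MISS; vc=[8]
#5 0x14→b2/s0 MISS; vc=[8,10]
#6 0x51→b10/s0 VC-HIT; vc=[8,2]
#7 0x52→b10/s0 L1-HIT; vc=[8,2]
#8 0x54→b10/s0 L1-HIT; vc=[8,2]
#9 0x11→b2/s0 VC-HIT; vc=[8,10]
#10 0x40→b8/s0 VC-HIT; vc=[2,10]
#11 0x46→b8/s0 L1-HIT; vc=[2,10]

SEQ = [MISS, L1-HIT, L1-HIT, L1-HIT, MISS, MISS, VC-HIT, L1-HIT, L1-HIT, VC-HIT, VC-HIT, L1-HIT]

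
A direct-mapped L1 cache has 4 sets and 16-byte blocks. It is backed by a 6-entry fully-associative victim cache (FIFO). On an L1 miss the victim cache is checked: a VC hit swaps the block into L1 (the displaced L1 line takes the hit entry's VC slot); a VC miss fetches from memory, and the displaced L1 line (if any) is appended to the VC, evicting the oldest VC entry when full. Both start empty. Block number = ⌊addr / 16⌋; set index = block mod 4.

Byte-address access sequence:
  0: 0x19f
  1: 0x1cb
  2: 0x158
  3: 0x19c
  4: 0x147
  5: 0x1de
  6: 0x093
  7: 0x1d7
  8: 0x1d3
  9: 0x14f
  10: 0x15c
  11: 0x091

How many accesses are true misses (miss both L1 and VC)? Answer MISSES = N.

  [0] addr=0x19f blk=25 s=1: MISS | VC []
  [1] addr=0x1cb blk=28 s=0: MISS | VC []
  [2] addr=0x158 blk=21 s=1: MISS | VC [25]
  [3] addr=0x19c blk=25 s=1: VC-HIT | VC [21]
  [4] addr=0x147 blk=20 s=0: MISS | VC [21, 28]
  [5] addr=0x1de blk=29 s=1: MISS | VC [21, 28, 25]
  [6] addr=0x93 blk=9 s=1: MISS | VC [21, 28, 25, 29]
  [7] addr=0x1d7 blk=29 s=1: VC-HIT | VC [21, 28, 25, 9]
  [8] addr=0x1d3 blk=29 s=1: L1-HIT | VC [21, 28, 25, 9]
  [9] addr=0x14f blk=20 s=0: L1-HIT | VC [21, 28, 25, 9]
  [10] addr=0x15c blk=21 s=1: VC-HIT | VC [29, 28, 25, 9]
  [11] addr=0x91 blk=9 s=1: VC-HIT | VC [29, 28, 25, 21]

MISSES = 6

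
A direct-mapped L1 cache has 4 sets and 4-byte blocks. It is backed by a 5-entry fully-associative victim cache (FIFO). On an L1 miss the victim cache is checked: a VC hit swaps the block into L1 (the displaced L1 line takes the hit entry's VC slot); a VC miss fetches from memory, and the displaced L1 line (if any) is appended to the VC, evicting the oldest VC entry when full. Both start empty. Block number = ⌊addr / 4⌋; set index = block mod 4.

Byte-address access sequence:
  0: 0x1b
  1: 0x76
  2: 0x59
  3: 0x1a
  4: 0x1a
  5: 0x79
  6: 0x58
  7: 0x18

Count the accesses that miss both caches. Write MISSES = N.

MISSES = 4

  [0] addr=0x1b blk=6 s=2: MISS | VC []
  [1] addr=0x76 blk=29 s=1: MISS | VC []
  [2] addr=0x59 blk=22 s=2: MISS | VC [6]
  [3] addr=0x1a blk=6 s=2: VC-HIT | VC [22]
  [4] addr=0x1a blk=6 s=2: L1-HIT | VC [22]
  [5] addr=0x79 blk=30 s=2: MISS | VC [22, 6]
  [6] addr=0x58 blk=22 s=2: VC-HIT | VC [30, 6]
  [7] addr=0x18 blk=6 s=2: VC-HIT | VC [30, 22]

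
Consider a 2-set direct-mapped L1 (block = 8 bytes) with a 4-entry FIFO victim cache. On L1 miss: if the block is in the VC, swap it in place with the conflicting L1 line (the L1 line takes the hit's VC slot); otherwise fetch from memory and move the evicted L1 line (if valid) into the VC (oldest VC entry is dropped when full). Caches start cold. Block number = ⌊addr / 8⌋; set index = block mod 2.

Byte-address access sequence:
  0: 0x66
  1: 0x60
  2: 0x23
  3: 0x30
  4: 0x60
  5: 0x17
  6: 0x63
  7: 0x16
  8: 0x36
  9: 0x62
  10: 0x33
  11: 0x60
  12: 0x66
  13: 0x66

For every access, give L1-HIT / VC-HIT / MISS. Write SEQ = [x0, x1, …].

SEQ = [MISS, L1-HIT, MISS, MISS, VC-HIT, MISS, VC-HIT, VC-HIT, VC-HIT, VC-HIT, VC-HIT, VC-HIT, L1-HIT, L1-HIT]

#0 0x66→b12/s0 MISS; vc=[]
#1 0x60→b12/s0 L1-HIT; vc=[]
#2 0x23→b4/s0 MISS; vc=[12]
#3 0x30→b6/s0 MISS; vc=[12,4]
#4 0x60→b12/s0 VC-HIT; vc=[6,4]
#5 0x17→b2/s0 MISS; vc=[6,4,12]
#6 0x63→b12/s0 VC-HIT; vc=[6,4,2]
#7 0x16→b2/s0 VC-HIT; vc=[6,4,12]
#8 0x36→b6/s0 VC-HIT; vc=[2,4,12]
#9 0x62→b12/s0 VC-HIT; vc=[2,4,6]
#10 0x33→b6/s0 VC-HIT; vc=[2,4,12]
#11 0x60→b12/s0 VC-HIT; vc=[2,4,6]
#12 0x66→b12/s0 L1-HIT; vc=[2,4,6]
#13 0x66→b12/s0 L1-HIT; vc=[2,4,6]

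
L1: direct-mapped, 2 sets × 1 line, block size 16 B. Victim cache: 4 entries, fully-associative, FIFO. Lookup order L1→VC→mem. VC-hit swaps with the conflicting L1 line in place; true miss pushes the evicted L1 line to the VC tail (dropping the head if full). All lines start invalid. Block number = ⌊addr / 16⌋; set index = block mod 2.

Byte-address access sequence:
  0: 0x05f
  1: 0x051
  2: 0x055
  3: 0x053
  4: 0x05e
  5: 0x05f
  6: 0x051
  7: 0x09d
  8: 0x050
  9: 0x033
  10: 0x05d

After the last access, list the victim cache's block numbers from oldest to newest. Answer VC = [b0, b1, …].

VC = [9, 3]

0: 0x5f (blk 5, set 1) → MISS  vc=[]
1: 0x51 (blk 5, set 1) → L1-HIT  vc=[]
2: 0x55 (blk 5, set 1) → L1-HIT  vc=[]
3: 0x53 (blk 5, set 1) → L1-HIT  vc=[]
4: 0x5e (blk 5, set 1) → L1-HIT  vc=[]
5: 0x5f (blk 5, set 1) → L1-HIT  vc=[]
6: 0x51 (blk 5, set 1) → L1-HIT  vc=[]
7: 0x9d (blk 9, set 1) → MISS  vc=[5]
8: 0x50 (blk 5, set 1) → VC-HIT  vc=[9]
9: 0x33 (blk 3, set 1) → MISS  vc=[9, 5]
10: 0x5d (blk 5, set 1) → VC-HIT  vc=[9, 3]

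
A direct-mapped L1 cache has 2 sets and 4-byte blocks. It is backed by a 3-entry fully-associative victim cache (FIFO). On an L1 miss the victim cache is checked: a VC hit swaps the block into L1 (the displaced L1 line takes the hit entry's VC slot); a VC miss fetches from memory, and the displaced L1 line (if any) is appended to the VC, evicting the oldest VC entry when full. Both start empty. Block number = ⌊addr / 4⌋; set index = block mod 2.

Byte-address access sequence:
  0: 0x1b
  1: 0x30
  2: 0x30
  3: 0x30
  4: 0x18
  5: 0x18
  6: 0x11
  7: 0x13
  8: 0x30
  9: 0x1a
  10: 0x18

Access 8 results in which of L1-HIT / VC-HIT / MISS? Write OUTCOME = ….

0: 0x1b (blk 6, set 0) → MISS  vc=[]
1: 0x30 (blk 12, set 0) → MISS  vc=[6]
2: 0x30 (blk 12, set 0) → L1-HIT  vc=[6]
3: 0x30 (blk 12, set 0) → L1-HIT  vc=[6]
4: 0x18 (blk 6, set 0) → VC-HIT  vc=[12]
5: 0x18 (blk 6, set 0) → L1-HIT  vc=[12]
6: 0x11 (blk 4, set 0) → MISS  vc=[12, 6]
7: 0x13 (blk 4, set 0) → L1-HIT  vc=[12, 6]
8: 0x30 (blk 12, set 0) → VC-HIT  vc=[4, 6]
9: 0x1a (blk 6, set 0) → VC-HIT  vc=[4, 12]
10: 0x18 (blk 6, set 0) → L1-HIT  vc=[4, 12]

OUTCOME = VC-HIT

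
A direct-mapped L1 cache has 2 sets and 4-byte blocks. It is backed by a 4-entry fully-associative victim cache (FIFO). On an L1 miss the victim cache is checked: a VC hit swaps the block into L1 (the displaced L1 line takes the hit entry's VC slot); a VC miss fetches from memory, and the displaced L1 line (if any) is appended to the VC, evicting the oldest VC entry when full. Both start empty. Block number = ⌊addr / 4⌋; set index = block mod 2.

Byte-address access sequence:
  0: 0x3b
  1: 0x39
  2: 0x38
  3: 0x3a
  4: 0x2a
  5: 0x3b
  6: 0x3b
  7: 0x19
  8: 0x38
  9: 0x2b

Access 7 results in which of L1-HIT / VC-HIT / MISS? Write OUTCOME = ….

OUTCOME = MISS

0: 0x3b (blk 14, set 0) → MISS  vc=[]
1: 0x39 (blk 14, set 0) → L1-HIT  vc=[]
2: 0x38 (blk 14, set 0) → L1-HIT  vc=[]
3: 0x3a (blk 14, set 0) → L1-HIT  vc=[]
4: 0x2a (blk 10, set 0) → MISS  vc=[14]
5: 0x3b (blk 14, set 0) → VC-HIT  vc=[10]
6: 0x3b (blk 14, set 0) → L1-HIT  vc=[10]
7: 0x19 (blk 6, set 0) → MISS  vc=[10, 14]
8: 0x38 (blk 14, set 0) → VC-HIT  vc=[10, 6]
9: 0x2b (blk 10, set 0) → VC-HIT  vc=[14, 6]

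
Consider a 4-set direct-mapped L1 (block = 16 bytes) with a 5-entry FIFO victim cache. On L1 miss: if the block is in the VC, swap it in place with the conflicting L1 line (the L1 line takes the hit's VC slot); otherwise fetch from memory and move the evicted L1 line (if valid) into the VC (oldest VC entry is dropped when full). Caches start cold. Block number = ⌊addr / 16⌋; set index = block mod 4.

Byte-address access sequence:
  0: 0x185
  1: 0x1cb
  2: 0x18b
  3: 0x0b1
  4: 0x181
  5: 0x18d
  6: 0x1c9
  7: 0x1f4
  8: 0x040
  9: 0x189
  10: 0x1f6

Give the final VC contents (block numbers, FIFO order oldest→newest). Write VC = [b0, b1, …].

#0 0x185→b24/s0 MISS; vc=[]
#1 0x1cb→b28/s0 MISS; vc=[24]
#2 0x18b→b24/s0 VC-HIT; vc=[28]
#3 0xb1→b11/s3 MISS; vc=[28]
#4 0x181→b24/s0 L1-HIT; vc=[28]
#5 0x18d→b24/s0 L1-HIT; vc=[28]
#6 0x1c9→b28/s0 VC-HIT; vc=[24]
#7 0x1f4→b31/s3 MISS; vc=[24,11]
#8 0x40→b4/s0 MISS; vc=[24,11,28]
#9 0x189→b24/s0 VC-HIT; vc=[4,11,28]
#10 0x1f6→b31/s3 L1-HIT; vc=[4,11,28]

VC = [4, 11, 28]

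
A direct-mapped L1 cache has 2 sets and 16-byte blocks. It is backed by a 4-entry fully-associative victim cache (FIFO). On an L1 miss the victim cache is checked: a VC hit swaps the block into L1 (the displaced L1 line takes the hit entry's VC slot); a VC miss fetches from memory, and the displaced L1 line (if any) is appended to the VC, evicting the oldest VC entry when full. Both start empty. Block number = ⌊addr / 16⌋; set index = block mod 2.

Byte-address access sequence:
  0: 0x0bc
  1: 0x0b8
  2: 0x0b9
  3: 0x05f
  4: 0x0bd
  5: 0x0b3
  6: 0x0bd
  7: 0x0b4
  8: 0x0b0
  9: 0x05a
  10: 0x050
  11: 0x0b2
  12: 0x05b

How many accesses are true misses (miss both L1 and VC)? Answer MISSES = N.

  [0] addr=0xbc blk=11 s=1: MISS | VC []
  [1] addr=0xb8 blk=11 s=1: L1-HIT | VC []
  [2] addr=0xb9 blk=11 s=1: L1-HIT | VC []
  [3] addr=0x5f blk=5 s=1: MISS | VC [11]
  [4] addr=0xbd blk=11 s=1: VC-HIT | VC [5]
  [5] addr=0xb3 blk=11 s=1: L1-HIT | VC [5]
  [6] addr=0xbd blk=11 s=1: L1-HIT | VC [5]
  [7] addr=0xb4 blk=11 s=1: L1-HIT | VC [5]
  [8] addr=0xb0 blk=11 s=1: L1-HIT | VC [5]
  [9] addr=0x5a blk=5 s=1: VC-HIT | VC [11]
  [10] addr=0x50 blk=5 s=1: L1-HIT | VC [11]
  [11] addr=0xb2 blk=11 s=1: VC-HIT | VC [5]
  [12] addr=0x5b blk=5 s=1: VC-HIT | VC [11]

MISSES = 2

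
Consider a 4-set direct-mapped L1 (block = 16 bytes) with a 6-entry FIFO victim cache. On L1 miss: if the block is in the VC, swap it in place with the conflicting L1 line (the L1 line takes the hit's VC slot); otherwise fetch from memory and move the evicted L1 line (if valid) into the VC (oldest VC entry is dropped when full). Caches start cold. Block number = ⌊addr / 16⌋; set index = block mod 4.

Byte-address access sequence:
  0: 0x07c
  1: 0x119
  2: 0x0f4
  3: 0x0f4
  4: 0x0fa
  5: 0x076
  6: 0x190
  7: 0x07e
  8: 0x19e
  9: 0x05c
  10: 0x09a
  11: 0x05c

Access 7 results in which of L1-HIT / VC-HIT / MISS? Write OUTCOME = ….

  [0] addr=0x7c blk=7 s=3: MISS | VC []
  [1] addr=0x119 blk=17 s=1: MISS | VC []
  [2] addr=0xf4 blk=15 s=3: MISS | VC [7]
  [3] addr=0xf4 blk=15 s=3: L1-HIT | VC [7]
  [4] addr=0xfa blk=15 s=3: L1-HIT | VC [7]
  [5] addr=0x76 blk=7 s=3: VC-HIT | VC [15]
  [6] addr=0x190 blk=25 s=1: MISS | VC [15, 17]
  [7] addr=0x7e blk=7 s=3: L1-HIT | VC [15, 17]
  [8] addr=0x19e blk=25 s=1: L1-HIT | VC [15, 17]
  [9] addr=0x5c blk=5 s=1: MISS | VC [15, 17, 25]
  [10] addr=0x9a blk=9 s=1: MISS | VC [15, 17, 25, 5]
  [11] addr=0x5c blk=5 s=1: VC-HIT | VC [15, 17, 25, 9]

OUTCOME = L1-HIT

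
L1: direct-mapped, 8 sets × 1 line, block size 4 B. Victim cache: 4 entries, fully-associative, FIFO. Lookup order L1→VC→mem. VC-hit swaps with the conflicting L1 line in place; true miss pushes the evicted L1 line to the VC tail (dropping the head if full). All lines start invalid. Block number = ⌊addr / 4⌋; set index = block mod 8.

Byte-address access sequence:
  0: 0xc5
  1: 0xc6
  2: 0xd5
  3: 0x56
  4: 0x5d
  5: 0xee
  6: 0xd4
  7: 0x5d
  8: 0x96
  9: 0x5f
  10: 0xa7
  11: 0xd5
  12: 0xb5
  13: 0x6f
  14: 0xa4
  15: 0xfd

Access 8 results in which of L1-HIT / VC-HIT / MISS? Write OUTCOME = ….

OUTCOME = MISS

0: 0xc5 (blk 49, set 1) → MISS  vc=[]
1: 0xc6 (blk 49, set 1) → L1-HIT  vc=[]
2: 0xd5 (blk 53, set 5) → MISS  vc=[]
3: 0x56 (blk 21, set 5) → MISS  vc=[53]
4: 0x5d (blk 23, set 7) → MISS  vc=[53]
5: 0xee (blk 59, set 3) → MISS  vc=[53]
6: 0xd4 (blk 53, set 5) → VC-HIT  vc=[21]
7: 0x5d (blk 23, set 7) → L1-HIT  vc=[21]
8: 0x96 (blk 37, set 5) → MISS  vc=[21, 53]
9: 0x5f (blk 23, set 7) → L1-HIT  vc=[21, 53]
10: 0xa7 (blk 41, set 1) → MISS  vc=[21, 53, 49]
11: 0xd5 (blk 53, set 5) → VC-HIT  vc=[21, 37, 49]
12: 0xb5 (blk 45, set 5) → MISS  vc=[21, 37, 49, 53]
13: 0x6f (blk 27, set 3) → MISS  vc=[37, 49, 53, 59]
14: 0xa4 (blk 41, set 1) → L1-HIT  vc=[37, 49, 53, 59]
15: 0xfd (blk 63, set 7) → MISS  vc=[49, 53, 59, 23]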